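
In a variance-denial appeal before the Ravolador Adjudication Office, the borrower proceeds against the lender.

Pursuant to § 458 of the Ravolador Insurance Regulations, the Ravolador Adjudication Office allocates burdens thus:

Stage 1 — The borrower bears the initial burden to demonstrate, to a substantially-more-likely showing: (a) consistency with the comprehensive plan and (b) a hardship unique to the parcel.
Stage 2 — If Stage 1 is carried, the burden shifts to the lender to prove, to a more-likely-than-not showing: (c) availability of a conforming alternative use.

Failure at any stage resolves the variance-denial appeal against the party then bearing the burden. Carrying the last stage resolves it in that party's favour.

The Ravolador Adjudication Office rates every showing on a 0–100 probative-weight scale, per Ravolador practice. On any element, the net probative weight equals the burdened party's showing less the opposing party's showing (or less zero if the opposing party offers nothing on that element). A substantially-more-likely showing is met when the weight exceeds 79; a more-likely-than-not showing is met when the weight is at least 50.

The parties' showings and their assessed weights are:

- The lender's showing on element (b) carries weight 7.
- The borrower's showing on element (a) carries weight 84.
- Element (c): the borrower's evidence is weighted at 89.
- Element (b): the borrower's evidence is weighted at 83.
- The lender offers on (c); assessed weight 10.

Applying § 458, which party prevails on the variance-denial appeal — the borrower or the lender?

Stage 1 — burden on borrower; standard: a substantially-more-likely showing (weight exceeds 79).
    (a): 84 > 79 [met]
    (b): 83 − 7 = 76 ≤ 79 [not met]
  Not every element is met, so the borrower fails to carry Stage 1.
So the lender prevails.

lender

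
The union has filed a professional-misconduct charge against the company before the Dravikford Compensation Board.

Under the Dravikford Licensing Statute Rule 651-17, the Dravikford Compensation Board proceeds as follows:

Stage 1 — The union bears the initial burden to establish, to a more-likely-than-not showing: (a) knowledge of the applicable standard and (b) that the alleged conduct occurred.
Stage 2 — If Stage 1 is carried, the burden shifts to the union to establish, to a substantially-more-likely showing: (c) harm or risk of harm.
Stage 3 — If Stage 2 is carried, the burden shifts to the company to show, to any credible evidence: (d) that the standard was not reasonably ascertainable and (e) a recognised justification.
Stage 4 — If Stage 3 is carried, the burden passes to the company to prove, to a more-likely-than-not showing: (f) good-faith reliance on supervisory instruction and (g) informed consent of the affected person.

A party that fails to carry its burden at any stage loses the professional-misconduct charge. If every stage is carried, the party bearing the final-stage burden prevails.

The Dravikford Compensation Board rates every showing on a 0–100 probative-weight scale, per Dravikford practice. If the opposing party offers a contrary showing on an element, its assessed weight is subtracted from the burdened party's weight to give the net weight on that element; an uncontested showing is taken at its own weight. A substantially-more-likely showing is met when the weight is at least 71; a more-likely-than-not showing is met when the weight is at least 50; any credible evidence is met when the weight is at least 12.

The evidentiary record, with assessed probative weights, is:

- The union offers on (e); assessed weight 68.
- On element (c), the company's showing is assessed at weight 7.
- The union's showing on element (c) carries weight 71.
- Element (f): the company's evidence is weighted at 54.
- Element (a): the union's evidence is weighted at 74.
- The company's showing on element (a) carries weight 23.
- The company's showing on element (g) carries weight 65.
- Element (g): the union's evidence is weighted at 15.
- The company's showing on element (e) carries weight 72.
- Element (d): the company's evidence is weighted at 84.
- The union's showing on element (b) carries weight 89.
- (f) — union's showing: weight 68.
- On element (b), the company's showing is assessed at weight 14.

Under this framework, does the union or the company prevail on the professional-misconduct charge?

At Stage 1 the union must meet a more-likely-than-not showing (weight is at least 50): on (a) the weight is 74 less the opposing 23 gives net 51, which does reach 50, so (a) meets the standard; on (b) the weight is 89 less the opposing 14 gives net 75, which does reach 50, so (b) meets the standard.
  Stage 1 is satisfied; the union continues to bear the burden.
At Stage 2 the union must meet a substantially-more-likely showing (weight is at least 71): on (c) the weight is 71 less the opposing 7 gives net 64, which does not reach 71, so (c) does not meet the standard.
  Not every element is met, so the union fails to carry Stage 2.
So the company prevails.

company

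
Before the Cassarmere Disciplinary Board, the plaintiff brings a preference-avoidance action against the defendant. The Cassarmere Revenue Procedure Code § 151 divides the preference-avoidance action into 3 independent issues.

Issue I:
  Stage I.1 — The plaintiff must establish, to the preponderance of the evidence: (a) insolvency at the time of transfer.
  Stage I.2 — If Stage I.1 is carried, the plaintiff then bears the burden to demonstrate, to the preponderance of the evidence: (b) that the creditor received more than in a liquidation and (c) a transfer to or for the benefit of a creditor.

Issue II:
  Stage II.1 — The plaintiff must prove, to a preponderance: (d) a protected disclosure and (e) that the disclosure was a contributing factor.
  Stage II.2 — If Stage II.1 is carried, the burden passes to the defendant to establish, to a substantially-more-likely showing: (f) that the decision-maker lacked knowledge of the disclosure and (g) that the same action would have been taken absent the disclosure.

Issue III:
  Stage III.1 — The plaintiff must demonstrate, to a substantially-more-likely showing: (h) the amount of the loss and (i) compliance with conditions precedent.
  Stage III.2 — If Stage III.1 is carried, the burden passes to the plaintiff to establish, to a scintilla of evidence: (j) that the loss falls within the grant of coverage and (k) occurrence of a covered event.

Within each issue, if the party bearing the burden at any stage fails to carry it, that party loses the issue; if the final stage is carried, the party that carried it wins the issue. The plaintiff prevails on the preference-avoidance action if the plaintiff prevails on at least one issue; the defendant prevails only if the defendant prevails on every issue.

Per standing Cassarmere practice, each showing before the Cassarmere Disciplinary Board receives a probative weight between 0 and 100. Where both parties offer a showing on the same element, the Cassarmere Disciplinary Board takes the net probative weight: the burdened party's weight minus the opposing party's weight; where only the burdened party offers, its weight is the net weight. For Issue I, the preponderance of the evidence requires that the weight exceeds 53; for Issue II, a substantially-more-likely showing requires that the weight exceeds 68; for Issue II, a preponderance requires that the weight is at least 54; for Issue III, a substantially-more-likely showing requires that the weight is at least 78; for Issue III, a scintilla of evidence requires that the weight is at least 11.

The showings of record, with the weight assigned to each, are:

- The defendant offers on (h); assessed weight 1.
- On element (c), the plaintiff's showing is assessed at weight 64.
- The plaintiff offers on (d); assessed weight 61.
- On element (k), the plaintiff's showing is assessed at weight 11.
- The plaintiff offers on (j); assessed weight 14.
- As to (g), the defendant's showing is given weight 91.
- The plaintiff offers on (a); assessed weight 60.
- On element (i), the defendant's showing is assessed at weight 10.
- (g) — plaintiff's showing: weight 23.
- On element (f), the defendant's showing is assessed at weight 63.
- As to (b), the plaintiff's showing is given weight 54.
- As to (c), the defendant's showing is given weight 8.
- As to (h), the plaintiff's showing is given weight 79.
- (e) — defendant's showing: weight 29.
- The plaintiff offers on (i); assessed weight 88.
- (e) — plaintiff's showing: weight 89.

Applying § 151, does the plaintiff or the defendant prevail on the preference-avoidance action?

plaintiff

— Issue I —
Stage I.1 — burden on plaintiff; standard: the preponderance of the evidence (weight exceeds 53).
    (a): 60 > 53 [met]
  Stage I.1 carried; the burden remains with the plaintiff.
Stage I.2 — burden on plaintiff; standard: the preponderance of the evidence (weight exceeds 53).
    (b): 54 > 53 [met]
    (c): 64 − 8 = 56 > 53 [met]
  Stage I.2 carried; the final stage is satisfied.
Every stage carried; the plaintiff prevails on this issue.
— Issue II —
Stage II.1 (plaintiff, a preponderance, weight is at least 54): (d) 61 ≥ 54 — meets; (e) net 89−29=60 ≥ 54 — meets.
  All elements met. The burden passes to the defendant.
Stage II.2 (defendant, a substantially-more-likely showing, weight exceeds 68): (f) 63 ≤ 68 — fails; (g) net 91−23=68 ≤ 68 — fails.
  Not every element is met, so the defendant fails to carry Stage II.2.
So the plaintiff prevails on this issue.
— Issue III —
Stage III.1 (plaintiff, a substantially-more-likely showing, weight is at least 78): (h) net 79−1=78 ≥ 78 — meets; (i) net 88−10=78 ≥ 78 — meets.
  Stage III.1 is satisfied; the plaintiff continues to bear the burden.
Stage III.2 (plaintiff, a scintilla of evidence, weight is at least 11): (j) 14 ≥ 11 — meets; (k) 11 ≥ 11 — meets.
  Stage III.2 carried; the final stage is satisfied.
Every stage carried; the plaintiff prevails on this issue.
Per-issue: Issue I → plaintiff; Issue II → plaintiff; Issue III → plaintiff. The plaintiff must prevail on at least one issue; overall, the plaintiff prevails.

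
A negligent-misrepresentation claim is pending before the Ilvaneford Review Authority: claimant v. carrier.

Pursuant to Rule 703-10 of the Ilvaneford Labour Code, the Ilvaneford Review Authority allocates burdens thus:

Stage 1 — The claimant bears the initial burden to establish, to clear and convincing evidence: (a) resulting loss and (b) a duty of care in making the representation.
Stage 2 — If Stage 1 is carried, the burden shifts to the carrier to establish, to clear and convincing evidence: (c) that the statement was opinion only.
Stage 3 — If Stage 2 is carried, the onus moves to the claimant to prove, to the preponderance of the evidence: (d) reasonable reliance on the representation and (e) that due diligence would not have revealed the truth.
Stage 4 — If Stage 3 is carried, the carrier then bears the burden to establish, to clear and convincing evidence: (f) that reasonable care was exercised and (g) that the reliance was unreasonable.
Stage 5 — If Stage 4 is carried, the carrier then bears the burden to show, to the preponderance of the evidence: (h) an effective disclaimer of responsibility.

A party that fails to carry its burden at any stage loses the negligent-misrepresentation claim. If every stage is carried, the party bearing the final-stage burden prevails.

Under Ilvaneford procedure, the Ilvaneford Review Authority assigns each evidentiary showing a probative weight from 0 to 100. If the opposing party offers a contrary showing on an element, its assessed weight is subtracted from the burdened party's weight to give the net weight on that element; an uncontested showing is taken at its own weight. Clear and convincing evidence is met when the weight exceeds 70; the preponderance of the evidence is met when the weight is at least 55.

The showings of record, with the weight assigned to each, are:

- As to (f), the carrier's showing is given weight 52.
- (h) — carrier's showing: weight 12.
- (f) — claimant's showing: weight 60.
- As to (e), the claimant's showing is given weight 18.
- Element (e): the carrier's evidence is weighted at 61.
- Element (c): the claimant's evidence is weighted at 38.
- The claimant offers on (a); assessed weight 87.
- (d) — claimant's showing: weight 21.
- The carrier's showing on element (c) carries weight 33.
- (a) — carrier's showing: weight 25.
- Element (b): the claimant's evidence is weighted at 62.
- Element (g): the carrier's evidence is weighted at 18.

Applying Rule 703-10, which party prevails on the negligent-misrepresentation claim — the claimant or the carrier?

Stage 1 — burden on claimant; standard: clear and convincing evidence (weight exceeds 70).
    (a): 87 − 25 = 62 ≤ 70 [not met]
    (b): 62 ≤ 70 [not met]
  Stage 1 not carried; the claimant fails its burden.
The carrier prevails.

carrier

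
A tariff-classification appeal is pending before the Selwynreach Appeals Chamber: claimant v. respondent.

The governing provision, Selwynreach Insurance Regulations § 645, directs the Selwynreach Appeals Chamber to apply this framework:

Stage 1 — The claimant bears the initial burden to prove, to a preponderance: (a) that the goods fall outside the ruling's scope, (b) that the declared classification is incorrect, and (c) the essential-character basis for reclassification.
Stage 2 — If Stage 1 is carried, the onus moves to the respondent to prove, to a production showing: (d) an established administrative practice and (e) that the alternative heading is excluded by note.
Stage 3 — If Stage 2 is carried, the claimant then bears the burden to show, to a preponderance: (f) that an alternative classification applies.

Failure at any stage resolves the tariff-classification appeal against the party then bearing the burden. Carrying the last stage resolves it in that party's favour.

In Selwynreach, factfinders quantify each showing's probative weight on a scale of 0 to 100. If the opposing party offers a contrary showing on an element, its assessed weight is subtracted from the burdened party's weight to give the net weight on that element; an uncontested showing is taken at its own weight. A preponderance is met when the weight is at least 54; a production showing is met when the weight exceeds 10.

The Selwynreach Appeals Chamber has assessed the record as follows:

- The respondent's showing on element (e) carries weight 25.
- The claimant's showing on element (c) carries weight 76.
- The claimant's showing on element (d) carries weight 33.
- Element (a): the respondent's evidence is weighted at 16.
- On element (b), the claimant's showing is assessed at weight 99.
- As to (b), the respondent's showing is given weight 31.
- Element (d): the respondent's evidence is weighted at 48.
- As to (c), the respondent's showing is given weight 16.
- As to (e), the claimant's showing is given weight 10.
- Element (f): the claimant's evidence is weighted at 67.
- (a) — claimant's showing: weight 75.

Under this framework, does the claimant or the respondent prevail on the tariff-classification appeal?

claimant

Stage 1 (claimant, a preponderance, weight is at least 54): (a) net 75−16=59 ≥ 54 — meets; (b) net 99−31=68 ≥ 54 — meets; (c) net 76−16=60 ≥ 54 — meets.
  Stage 1 carried; the burden shifts to the respondent.
Stage 2 (respondent, a production showing, weight exceeds 10): (d) net 48−33=15 > 10 — meets; (e) net 25−10=15 > 10 — meets.
  The respondent carries Stage 2; the claimant now bears the burden.
Stage 3 (claimant, a preponderance, weight is at least 54): (f) 67 ≥ 54 — meets.
  All elements met at the final stage.
Every stage carried; the claimant prevails.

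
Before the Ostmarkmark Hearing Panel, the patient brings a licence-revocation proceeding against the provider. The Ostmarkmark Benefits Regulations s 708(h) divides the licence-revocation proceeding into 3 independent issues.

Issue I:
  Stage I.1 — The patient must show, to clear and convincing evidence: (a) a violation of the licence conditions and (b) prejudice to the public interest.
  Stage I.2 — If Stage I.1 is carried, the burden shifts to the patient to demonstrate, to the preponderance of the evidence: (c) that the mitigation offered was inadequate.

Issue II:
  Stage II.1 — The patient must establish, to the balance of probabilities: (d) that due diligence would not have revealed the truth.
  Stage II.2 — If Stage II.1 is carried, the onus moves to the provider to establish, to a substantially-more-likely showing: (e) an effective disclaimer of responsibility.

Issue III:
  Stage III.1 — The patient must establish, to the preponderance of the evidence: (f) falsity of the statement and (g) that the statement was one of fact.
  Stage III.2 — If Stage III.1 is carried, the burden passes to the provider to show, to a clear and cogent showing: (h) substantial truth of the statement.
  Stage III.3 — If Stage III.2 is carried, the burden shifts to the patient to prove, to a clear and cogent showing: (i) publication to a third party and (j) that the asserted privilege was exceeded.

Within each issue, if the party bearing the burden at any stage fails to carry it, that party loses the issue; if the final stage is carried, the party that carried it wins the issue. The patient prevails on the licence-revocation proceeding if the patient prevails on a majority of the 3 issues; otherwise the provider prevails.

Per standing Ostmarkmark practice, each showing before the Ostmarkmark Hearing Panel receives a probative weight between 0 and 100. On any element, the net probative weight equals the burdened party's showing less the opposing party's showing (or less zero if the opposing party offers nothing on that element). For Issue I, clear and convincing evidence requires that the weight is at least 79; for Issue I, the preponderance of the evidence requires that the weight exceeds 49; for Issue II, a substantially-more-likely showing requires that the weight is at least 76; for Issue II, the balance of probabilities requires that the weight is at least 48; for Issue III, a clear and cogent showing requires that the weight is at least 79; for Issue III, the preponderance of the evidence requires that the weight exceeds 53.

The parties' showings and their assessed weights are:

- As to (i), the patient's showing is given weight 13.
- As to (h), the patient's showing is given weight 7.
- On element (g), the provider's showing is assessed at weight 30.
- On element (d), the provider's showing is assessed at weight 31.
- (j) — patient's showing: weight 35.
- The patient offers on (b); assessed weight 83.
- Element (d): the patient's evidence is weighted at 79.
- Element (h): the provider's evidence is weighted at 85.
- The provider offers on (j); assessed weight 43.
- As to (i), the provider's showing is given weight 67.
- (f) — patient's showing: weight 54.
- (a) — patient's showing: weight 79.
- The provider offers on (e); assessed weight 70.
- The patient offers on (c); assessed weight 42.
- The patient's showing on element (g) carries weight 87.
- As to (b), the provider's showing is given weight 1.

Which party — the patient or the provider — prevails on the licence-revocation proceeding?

— Issue I —
At Stage I.1 the patient must meet clear and convincing evidence (weight is at least 79): on (a) the weight is 79, which does reach 79, so (a) meets the standard; on (b) the weight is 83 less the opposing 1 gives net 82, which does reach 79, so (b) meets the standard.
  All elements met. The patient retains the burden for Stage I.2.
At Stage I.2 the patient must meet the preponderance of the evidence (weight exceeds 49): on (c) the weight is 42, ≤ 49, so (c) does not meet the standard.
  Not every element is met, so the patient fails to carry Stage I.2.
So the provider prevails on this issue.
— Issue II —
At Stage II.1 the patient must meet the balance of probabilities (weight is at least 48): on (d) the weight is 79 less the opposing 31 gives net 48, which does reach 48, so (d) meets the standard.
  Stage II.1 is satisfied; the onus moves to the provider.
At Stage II.2 the provider must meet a substantially-more-likely showing (weight is at least 76): on (e) the weight is 70, which does not reach 76, so (e) does not meet the standard.
  Not every element is met, so the provider fails to carry Stage II.2.
The patient prevails on this issue.
— Issue III —
Stage III.1 (patient, the preponderance of the evidence, weight exceeds 53): (f) 54 > 53 — meets; (g) net 87−30=57 > 53 — meets.
  Stage III.1 carried; the burden shifts to the provider.
Stage III.2 (provider, a clear and cogent showing, weight is at least 79): (h) net 85−7=78 < 79 — fails.
  Not every element is met, so the provider fails to carry Stage III.2.
The patient prevails on this issue.
Per-issue: Issue I → provider; Issue II → patient; Issue III → patient. The patient must prevail on a majority of issues; overall, the patient prevails.

patient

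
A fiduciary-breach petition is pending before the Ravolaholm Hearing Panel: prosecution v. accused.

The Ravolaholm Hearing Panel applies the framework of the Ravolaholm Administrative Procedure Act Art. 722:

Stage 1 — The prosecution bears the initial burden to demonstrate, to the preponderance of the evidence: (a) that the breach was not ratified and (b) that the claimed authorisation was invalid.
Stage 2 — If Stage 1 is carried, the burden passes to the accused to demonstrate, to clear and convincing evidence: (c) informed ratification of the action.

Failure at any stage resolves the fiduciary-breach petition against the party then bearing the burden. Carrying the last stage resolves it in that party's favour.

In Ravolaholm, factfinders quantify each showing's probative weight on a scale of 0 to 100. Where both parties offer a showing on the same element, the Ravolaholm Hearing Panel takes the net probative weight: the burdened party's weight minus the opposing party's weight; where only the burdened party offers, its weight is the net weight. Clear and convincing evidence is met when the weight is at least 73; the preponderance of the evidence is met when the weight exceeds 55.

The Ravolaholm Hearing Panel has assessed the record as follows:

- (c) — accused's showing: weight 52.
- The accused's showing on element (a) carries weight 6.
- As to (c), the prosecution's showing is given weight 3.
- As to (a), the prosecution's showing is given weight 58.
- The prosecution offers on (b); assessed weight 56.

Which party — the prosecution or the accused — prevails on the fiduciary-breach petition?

Stage 1 (prosecution, the preponderance of the evidence, weight exceeds 55): (a) net 58−6=52 ≤ 55 — fails; (b) 56 > 55 — meets.
  Stage 1 not carried; the prosecution fails its burden.
The accused prevails.

accused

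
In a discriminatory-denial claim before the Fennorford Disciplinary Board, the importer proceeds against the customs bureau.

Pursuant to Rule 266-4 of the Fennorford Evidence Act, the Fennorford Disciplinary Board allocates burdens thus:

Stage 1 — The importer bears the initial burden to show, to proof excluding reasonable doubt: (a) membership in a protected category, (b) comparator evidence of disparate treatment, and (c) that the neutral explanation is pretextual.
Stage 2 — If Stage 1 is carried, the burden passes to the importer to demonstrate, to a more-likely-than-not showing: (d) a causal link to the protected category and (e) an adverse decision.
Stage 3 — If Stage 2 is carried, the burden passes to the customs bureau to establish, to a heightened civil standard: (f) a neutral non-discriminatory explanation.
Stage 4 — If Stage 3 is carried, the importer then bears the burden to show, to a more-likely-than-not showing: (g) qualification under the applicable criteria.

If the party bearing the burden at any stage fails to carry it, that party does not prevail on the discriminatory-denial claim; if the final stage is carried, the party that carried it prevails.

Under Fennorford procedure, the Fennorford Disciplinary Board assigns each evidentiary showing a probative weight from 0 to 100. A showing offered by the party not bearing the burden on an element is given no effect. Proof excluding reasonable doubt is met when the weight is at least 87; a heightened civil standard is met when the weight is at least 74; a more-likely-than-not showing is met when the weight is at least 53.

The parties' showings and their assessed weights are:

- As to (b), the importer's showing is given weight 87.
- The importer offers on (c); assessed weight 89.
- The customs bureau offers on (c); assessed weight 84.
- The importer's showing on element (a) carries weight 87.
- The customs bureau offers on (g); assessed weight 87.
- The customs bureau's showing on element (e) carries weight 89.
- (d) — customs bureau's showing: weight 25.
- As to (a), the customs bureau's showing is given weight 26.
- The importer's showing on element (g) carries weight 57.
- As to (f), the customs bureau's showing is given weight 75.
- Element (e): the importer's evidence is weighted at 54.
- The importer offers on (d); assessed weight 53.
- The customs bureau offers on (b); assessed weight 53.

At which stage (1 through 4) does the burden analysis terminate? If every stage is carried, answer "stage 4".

At Stage 1 the importer must meet proof excluding reasonable doubt (weight is at least 87): on (a) the weight is 87 (the customs bureau's 26 is given no effect), which does reach 87, so (a) meets the standard; on (b) the weight is 87 (the customs bureau's 53 is given no effect), ≥ 87, so (b) meets the standard; on (c) the weight is 89 (the customs bureau's 84 is given no effect), which does reach 87, so (c) meets the standard.
  Stage 1 is satisfied; the importer continues to bear the burden.
At Stage 2 the importer must meet a more-likely-than-not showing (weight is at least 53): on (d) the weight is 53 (the customs bureau's 25 is given no effect), which does reach 53, so (d) meets the standard; on (e) the weight is 54 (the customs bureau's 89 is given no effect), ≥ 53, so (e) meets the standard.
  The importer carries Stage 2; the customs bureau now bears the burden.
At Stage 3 the customs bureau must meet a heightened civil standard (weight is at least 74): on (f) the weight is 75, which does reach 74, so (f) meets the standard.
  All elements met. The burden passes to the importer.
At Stage 4 the importer must meet a more-likely-than-not showing (weight is at least 53): on (g) the weight is 57 (the customs bureau's 87 is given no effect), which does reach 53, so (g) meets the standard.
  Stage 4 carried; the final stage is satisfied.
With every stage satisfied, the importer prevails.

stage 4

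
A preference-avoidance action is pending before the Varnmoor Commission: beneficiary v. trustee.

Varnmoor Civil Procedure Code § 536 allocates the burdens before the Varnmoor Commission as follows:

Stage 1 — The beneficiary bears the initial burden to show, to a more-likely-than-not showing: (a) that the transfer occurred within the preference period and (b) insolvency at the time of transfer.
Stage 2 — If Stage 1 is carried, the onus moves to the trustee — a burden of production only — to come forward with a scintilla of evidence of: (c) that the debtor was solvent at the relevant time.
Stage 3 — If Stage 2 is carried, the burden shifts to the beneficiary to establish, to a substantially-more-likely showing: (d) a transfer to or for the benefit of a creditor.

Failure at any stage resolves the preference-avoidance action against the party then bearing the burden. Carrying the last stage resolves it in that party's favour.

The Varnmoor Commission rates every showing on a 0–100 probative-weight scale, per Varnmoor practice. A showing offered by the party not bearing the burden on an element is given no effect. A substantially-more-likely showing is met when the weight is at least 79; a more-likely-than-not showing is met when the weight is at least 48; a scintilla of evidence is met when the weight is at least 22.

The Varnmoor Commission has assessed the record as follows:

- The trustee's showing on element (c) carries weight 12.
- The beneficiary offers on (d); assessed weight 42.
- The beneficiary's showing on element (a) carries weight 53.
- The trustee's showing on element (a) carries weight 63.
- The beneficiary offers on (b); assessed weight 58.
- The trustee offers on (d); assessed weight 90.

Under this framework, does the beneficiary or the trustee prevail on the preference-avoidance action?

beneficiary

At Stage 1 the beneficiary must meet a more-likely-than-not showing (weight is at least 48): on (a) the weight is 53 (the trustee's 63 is given no effect), ≥ 48, so (a) meets the standard; on (b) the weight is 58, ≥ 48, so (b) meets the standard.
  Stage 1 is satisfied; the onus moves to the trustee.
At Stage 2 the trustee must meet a scintilla of evidence (weight is at least 22): on (c) the weight is 12, which does not reach 22, so (c) does not meet the standard.
  Stage 2 not carried; the trustee fails its burden.
The analysis ends at Stage 2; the beneficiary prevails.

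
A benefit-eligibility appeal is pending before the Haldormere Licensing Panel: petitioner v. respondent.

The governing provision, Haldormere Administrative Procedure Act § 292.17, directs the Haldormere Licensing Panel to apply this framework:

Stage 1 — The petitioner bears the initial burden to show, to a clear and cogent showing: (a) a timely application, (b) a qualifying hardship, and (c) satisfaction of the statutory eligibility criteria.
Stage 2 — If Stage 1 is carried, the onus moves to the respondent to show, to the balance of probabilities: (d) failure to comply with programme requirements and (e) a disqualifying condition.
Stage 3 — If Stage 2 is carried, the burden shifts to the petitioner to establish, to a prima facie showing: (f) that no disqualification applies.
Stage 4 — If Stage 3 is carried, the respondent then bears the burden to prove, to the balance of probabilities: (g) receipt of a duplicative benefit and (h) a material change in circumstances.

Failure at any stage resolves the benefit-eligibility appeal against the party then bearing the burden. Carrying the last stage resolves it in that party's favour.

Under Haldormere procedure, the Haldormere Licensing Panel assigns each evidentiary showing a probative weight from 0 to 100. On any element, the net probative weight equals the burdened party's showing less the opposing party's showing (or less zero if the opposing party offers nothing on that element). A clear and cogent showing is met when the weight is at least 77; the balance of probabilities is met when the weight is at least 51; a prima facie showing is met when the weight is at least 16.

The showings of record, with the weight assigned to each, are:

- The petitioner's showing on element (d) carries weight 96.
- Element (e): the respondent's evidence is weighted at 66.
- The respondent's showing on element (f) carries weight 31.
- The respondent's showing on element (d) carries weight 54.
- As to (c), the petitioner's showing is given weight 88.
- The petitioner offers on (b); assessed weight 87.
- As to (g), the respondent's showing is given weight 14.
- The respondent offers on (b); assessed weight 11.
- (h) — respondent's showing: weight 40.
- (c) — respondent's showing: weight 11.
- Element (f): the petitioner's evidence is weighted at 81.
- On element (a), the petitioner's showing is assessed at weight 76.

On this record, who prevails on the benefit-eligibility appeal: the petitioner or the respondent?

Stage 1 (petitioner, a clear and cogent showing, weight is at least 77): (a) 76 < 77 — fails; (b) net 87−11=76 < 77 — fails; (c) net 88−11=77 ≥ 77 — meets.
  Stage 1 not carried; the petitioner fails its burden.
The respondent prevails.

respondent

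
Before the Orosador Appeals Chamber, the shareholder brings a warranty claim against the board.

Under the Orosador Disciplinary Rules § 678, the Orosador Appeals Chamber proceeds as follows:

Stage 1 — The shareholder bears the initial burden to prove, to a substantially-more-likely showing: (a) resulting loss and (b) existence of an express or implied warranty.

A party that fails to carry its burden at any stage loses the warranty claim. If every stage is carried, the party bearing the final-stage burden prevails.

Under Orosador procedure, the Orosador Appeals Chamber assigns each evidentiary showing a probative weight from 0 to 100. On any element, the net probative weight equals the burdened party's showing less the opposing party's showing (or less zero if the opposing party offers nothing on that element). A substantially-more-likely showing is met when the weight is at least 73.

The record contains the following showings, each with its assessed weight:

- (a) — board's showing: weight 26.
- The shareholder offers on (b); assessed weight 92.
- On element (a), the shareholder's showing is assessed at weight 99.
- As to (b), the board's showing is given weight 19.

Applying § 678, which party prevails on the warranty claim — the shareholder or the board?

Stage 1 (shareholder, a substantially-more-likely showing, weight is at least 73): (a) net 99−26=73 ≥ 73 — meets; (b) net 92−19=73 ≥ 73 — meets.
  Stage 1 carried; the final stage is satisfied.
Every stage carried; the shareholder prevails.

shareholder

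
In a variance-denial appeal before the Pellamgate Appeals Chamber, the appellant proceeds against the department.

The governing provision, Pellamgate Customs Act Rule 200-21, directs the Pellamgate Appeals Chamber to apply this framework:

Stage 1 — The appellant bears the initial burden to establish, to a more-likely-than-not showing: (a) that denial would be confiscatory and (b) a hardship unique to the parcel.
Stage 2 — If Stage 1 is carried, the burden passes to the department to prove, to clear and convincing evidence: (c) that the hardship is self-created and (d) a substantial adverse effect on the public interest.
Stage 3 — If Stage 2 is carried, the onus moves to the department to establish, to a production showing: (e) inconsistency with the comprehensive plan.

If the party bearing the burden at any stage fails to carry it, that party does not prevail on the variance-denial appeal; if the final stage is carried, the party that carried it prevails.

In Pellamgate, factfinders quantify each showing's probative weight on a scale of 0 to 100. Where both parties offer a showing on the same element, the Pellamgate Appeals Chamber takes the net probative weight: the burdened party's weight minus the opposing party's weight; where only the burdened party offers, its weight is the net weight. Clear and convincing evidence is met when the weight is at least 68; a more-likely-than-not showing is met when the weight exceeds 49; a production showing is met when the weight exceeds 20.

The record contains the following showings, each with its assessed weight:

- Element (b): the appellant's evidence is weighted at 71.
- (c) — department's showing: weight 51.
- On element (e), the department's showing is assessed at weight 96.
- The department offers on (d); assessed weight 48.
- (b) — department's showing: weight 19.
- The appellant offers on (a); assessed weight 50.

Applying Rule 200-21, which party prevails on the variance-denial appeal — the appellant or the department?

At Stage 1 the appellant must meet a more-likely-than-not showing (weight exceeds 49): on (a) the weight is 50, which does exceed 49, so (a) meets the standard; on (b) the weight is 71 less the opposing 19 gives net 52, which does exceed 49, so (b) meets the standard.
  All elements met. The burden passes to the department.
At Stage 2 the department must meet clear and convincing evidence (weight is at least 68): on (c) the weight is 51, which does not reach 68, so (c) does not meet the standard; on (d) the weight is 48, which does not reach 68, so (d) does not meet the standard.
  The department does not carry Stage 2.
The analysis ends at Stage 2; the appellant prevails.

appellant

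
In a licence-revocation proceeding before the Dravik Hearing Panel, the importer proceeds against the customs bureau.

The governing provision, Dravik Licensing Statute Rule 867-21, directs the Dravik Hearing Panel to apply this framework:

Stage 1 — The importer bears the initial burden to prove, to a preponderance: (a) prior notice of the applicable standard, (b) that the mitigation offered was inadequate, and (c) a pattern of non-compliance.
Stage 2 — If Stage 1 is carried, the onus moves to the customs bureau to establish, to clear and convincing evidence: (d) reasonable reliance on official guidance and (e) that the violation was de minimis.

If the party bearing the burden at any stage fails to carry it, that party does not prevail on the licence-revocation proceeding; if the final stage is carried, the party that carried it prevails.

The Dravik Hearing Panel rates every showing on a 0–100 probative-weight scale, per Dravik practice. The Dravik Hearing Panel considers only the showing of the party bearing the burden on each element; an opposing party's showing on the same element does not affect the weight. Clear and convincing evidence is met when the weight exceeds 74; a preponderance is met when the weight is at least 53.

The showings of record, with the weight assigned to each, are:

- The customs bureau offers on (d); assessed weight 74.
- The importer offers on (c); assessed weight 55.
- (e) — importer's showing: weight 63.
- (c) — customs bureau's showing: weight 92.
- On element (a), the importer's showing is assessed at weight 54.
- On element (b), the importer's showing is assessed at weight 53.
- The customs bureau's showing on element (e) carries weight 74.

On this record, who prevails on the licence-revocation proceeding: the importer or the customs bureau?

importer

Stage 1 — burden on importer; standard: a preponderance (weight is at least 53).
    (a): 54 ≥ 53 [met]
    (b): 53 ≥ 53 [met]
    (c): 55 (customs bureau's 92 disregarded) ≥ 53 [met]
  The importer carries Stage 1; the customs bureau now bears the burden.
Stage 2 — burden on customs bureau; standard: clear and convincing evidence (weight exceeds 74).
    (d): 74 ≤ 74 [not met]
    (e): 74 (importer's 63 disregarded) ≤ 74 [not met]
  Stage 2 not carried; the customs bureau fails its burden.
The analysis ends at Stage 2; the importer prevails.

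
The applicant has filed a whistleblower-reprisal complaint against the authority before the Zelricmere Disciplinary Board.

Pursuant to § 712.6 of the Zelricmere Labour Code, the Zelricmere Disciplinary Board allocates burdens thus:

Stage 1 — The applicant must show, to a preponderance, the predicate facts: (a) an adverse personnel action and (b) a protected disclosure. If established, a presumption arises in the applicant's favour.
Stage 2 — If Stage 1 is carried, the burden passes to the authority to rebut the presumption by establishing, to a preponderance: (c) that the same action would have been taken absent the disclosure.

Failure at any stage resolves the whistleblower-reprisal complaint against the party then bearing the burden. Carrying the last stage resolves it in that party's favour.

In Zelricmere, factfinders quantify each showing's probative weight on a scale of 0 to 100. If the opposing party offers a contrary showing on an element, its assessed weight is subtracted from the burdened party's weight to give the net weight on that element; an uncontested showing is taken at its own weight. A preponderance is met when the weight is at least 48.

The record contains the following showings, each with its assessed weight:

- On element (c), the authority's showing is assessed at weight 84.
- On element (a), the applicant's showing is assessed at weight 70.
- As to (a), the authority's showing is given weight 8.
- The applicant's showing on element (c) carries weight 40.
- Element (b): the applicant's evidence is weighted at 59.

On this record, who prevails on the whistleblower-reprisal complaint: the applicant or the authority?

applicant

At Stage 1 the applicant must meet a preponderance (weight is at least 48): on (a) the weight is 70 less the opposing 8 gives net 62, ≥ 48, so (a) meets the standard; on (b) the weight is 59, which does reach 48, so (b) meets the standard.
  All elements met. The burden passes to the authority.
At Stage 2 the authority must meet a preponderance (weight is at least 48): on (c) the weight is 84 less the opposing 40 gives net 44, which does not reach 48, so (c) does not meet the standard.
  The authority does not carry Stage 2.
The analysis ends at Stage 2; the applicant prevails.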